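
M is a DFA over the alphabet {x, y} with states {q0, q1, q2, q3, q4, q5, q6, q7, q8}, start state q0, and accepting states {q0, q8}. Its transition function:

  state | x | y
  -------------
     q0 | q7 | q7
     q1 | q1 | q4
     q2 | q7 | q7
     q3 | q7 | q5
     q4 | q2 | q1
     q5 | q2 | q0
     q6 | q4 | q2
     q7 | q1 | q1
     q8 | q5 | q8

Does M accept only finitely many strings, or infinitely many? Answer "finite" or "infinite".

finite

The useful states (reachable from q0 and able to reach an accepting state) are {q0}.
Restricted to these states the transition graph has no cycle, so every accepting path has bounded length and L is finite.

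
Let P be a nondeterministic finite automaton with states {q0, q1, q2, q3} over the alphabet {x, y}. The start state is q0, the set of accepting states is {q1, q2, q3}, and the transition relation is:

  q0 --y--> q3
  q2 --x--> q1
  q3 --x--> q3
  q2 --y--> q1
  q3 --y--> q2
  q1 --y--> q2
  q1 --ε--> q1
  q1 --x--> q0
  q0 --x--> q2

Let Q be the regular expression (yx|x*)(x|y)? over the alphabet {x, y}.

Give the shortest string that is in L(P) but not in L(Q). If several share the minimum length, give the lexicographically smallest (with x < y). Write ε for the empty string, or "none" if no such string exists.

The string yy is accepted by P but not by Q.
No shorter string lies in the difference, and yy is the lexicographically first length-2 string in L(P) \ L(Q).

yy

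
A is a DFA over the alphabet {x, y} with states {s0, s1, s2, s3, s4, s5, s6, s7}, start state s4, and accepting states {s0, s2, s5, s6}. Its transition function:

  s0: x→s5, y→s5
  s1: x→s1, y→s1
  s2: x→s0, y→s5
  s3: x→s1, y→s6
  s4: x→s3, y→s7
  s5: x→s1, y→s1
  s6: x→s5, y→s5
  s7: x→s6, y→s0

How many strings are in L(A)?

9

The useful subgraph on states {s0, s3, s4, s5, s6, s7} is acyclic, so L(A) is finite; the longest accepting path visits 4 useful states, giving maximum string length 3.
Counting accepting paths from s4 by length: 3 of length 2, 6 of length 3. Total 9.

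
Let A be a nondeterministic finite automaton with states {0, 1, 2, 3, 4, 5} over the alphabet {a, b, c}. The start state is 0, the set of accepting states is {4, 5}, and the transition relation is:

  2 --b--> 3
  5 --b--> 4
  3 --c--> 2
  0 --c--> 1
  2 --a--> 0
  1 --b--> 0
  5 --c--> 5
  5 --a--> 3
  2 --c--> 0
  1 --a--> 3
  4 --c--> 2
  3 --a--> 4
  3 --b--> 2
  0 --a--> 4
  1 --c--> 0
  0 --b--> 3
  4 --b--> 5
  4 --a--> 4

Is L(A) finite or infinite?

infinite

State 0 is reachable from the start and can reach an accepting state, and it lies on the cycle 0 → 1 → 0.
Traversing that cycle any number of times yields accepted strings of unbounded length, so the language is infinite.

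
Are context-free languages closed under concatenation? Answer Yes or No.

Yes

Take grammars for L₁ and L₂ with disjoint nonterminals and start symbols S₁, S₂; adding a new start symbol with S → S₁S₂ gives a context-free grammar for L₁L₂.
So the context-free languages are closed under concatenation.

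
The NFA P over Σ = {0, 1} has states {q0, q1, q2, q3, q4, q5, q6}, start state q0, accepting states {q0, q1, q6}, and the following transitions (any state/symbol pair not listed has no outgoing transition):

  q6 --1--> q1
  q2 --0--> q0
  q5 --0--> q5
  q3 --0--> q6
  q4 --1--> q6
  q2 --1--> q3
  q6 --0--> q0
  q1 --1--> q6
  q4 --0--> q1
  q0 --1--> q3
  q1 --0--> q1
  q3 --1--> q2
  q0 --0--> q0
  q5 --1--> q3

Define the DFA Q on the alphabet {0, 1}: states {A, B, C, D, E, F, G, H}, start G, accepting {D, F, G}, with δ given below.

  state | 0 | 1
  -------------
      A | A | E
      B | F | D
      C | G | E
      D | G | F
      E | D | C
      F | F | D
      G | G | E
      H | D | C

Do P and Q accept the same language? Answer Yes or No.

Exploring the product automaton P × Q from the start pair (q0, G), following both machines on each input symbol, reaches 5 state pairs: (q0, G), (q3, E), (q6, D), (q2, C), (q1, F).
P accepts in {q0, q1, q6} and Q accepts in {D, F, G}. In every reachable pair the two components are either both accepting — (q0, G), (q6, D), (q1, F) — or both non-accepting, so no string is accepted by exactly one of the machines: L(P) \ L(Q) and L(Q) \ L(P) are both empty.
Hence every string is accepted by P iff it is accepted by Q, and the two languages coincide.

Yes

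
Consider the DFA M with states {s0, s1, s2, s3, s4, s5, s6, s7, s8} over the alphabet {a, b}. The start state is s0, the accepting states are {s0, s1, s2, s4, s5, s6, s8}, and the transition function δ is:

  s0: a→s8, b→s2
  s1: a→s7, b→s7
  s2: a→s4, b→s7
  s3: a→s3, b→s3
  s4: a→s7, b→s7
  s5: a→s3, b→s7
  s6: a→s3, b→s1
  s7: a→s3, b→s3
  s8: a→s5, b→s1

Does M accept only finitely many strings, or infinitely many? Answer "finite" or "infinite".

The useful states (reachable from s0 and able to reach an accepting state) are {s0, s1, s2, s4, s5, s8}.
Restricted to these states the transition graph has no cycle, so every accepting path has bounded length and L is finite.

finite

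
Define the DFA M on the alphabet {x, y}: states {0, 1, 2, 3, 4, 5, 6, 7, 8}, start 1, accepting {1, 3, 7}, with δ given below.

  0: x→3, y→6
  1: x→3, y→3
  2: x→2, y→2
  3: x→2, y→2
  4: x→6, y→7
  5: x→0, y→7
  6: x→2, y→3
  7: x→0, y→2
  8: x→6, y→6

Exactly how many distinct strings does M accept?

The useful subgraph on states {1, 3} is acyclic, so L(M) is finite; the longest accepting path visits 2 useful states, giving maximum string length 1.
Counting accepting paths from 1 by length: 1 of length 0, 2 of length 1. Total 3.

3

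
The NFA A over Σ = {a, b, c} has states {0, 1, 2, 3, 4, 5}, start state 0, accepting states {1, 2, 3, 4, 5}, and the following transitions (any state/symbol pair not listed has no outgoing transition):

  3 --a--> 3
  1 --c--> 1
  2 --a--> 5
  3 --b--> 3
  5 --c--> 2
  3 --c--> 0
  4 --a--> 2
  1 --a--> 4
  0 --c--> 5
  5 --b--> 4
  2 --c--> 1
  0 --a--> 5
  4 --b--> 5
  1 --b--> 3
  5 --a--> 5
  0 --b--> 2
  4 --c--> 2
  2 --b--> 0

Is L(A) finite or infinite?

State 0 is reachable from the start and can reach an accepting state, and it lies on the cycle 0 → 2 → 0.
Traversing that cycle any number of times yields accepted strings of unbounded length, so the language is infinite.

infinite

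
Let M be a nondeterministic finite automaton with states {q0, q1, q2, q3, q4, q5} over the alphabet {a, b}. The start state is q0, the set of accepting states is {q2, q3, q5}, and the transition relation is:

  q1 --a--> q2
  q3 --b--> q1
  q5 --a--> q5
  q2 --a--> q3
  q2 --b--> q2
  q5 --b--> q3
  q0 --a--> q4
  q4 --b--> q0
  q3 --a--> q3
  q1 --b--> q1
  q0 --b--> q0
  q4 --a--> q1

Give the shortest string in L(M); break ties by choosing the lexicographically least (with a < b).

aaa

A breadth-first search from q0 reaches an accepting state first via the path q0 → q4 → q1 → q2 on input aaa.
No string of length < 3 is accepted (BFS exhausts all shorter strings without reaching an accepting state), and aaa is the lexicographically least accepting string of length 3.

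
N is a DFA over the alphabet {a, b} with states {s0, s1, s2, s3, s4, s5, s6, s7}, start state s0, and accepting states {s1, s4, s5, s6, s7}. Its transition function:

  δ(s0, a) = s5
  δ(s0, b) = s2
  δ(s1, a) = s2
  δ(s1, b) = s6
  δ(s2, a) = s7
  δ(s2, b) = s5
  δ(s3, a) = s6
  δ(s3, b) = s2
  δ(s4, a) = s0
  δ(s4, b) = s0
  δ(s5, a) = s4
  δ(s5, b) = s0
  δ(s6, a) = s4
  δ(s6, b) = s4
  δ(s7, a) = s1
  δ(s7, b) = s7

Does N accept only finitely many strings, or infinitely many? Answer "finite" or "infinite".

infinite

State s0 is reachable from the start and can reach an accepting state, and it lies on the cycle s0 → s2 → s5 → s0.
Traversing that cycle any number of times yields accepted strings of unbounded length, so the language is infinite.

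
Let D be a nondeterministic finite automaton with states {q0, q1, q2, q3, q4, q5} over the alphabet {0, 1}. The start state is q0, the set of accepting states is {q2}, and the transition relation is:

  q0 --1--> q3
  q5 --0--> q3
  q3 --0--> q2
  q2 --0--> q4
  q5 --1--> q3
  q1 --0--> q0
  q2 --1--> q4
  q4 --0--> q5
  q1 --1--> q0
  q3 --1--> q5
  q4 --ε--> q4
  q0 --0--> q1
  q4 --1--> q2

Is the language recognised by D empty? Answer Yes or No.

The string 10 is accepted: the run q0 → q3 → q2 ends in the accepting state q2.
Since at least one string is accepted, L(D) is not empty.

No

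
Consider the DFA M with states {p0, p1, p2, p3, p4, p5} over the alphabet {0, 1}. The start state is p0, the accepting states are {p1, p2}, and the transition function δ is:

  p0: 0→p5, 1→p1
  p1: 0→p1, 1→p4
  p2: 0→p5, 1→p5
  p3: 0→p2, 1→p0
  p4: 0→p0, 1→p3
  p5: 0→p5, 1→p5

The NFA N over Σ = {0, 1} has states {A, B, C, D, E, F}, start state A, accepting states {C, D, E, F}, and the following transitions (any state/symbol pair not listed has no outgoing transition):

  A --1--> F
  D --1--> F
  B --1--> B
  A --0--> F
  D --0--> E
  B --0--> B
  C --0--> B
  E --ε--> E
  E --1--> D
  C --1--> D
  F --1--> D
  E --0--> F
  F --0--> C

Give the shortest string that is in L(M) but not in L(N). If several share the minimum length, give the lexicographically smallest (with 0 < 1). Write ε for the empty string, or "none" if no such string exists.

100

The string 100 is accepted by M but not by N.
No shorter string lies in the difference, and 100 is the lexicographically first length-3 string in L(M) \ L(N).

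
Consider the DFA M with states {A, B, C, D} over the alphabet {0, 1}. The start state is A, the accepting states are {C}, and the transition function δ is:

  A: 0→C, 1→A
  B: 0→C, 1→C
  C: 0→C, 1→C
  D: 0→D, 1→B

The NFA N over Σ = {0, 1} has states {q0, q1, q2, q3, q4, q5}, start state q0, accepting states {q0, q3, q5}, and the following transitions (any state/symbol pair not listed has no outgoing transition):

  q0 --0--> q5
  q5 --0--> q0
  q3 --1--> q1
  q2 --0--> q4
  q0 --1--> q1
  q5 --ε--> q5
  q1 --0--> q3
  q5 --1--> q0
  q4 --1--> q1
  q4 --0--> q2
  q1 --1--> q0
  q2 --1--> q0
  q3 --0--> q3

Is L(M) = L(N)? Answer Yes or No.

No

The string 001 is accepted by M but rejected by N.
So L(M) ≠ L(N).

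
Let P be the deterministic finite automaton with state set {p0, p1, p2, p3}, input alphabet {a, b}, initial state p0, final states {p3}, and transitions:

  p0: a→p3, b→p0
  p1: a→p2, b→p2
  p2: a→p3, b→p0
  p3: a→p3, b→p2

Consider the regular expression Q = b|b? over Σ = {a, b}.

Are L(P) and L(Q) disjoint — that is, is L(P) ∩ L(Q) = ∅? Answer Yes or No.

Converting the expression Q to a DFA (subset construction, then merging equivalent states) gives the minimal DFA with states {q0, q1, q2}, start state q0, accepting states {q0, q2} and transitions q0: a→q1, b→q2; q1: a→q1, b→q1; q2: a→q1, b→q1.
Exploring the product automaton P × Q from the start pair (p0, q0), following both machines on each input symbol, reaches 5 state pairs: (p0, q0), (p3, q1), (p0, q2), (p2, q1), (p0, q1).
P accepts in {p3} and Q accepts in {q0, q2}; no reachable pair has both components accepting, so no string drives both machines to acceptance simultaneously and L(P) ∩ L(Q) = ∅.
So no string is accepted by both, and the intersection is empty.

Yes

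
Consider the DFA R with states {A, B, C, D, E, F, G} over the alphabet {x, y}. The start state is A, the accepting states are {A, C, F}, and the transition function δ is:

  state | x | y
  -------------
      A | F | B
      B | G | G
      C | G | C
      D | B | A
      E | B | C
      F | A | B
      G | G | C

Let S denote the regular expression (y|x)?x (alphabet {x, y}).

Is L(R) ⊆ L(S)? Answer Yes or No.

No

The empty string ε is in L(R) but not in L(S).
So L(R) ⊄ L(S).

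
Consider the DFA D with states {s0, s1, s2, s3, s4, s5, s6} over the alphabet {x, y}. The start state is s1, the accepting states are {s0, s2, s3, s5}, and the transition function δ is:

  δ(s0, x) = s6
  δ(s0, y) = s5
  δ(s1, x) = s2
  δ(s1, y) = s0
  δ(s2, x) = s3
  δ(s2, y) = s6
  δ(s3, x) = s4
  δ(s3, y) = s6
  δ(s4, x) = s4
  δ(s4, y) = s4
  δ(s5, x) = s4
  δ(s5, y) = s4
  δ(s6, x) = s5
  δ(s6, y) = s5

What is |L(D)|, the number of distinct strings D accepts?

The useful subgraph on states {s0, s1, s2, s3, s5, s6} is acyclic, so L(D) is finite; the longest accepting path visits 5 useful states, giving maximum string length 4.
Counting accepting paths from s1 by length: 2 of length 1, 2 of length 2, 4 of length 3, 2 of length 4. Total 10.

10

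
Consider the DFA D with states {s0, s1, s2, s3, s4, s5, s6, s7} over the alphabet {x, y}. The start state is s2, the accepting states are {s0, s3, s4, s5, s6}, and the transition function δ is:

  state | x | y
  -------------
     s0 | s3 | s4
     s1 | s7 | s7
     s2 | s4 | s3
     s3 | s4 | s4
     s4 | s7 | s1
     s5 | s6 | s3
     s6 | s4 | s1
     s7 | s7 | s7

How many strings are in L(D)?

4

The useful subgraph on states {s2, s3, s4} is acyclic, so L(D) is finite; the longest accepting path visits 3 useful states, giving maximum string length 2.
Counting accepting paths from s2 by length: 2 of length 1, 2 of length 2. Total 4.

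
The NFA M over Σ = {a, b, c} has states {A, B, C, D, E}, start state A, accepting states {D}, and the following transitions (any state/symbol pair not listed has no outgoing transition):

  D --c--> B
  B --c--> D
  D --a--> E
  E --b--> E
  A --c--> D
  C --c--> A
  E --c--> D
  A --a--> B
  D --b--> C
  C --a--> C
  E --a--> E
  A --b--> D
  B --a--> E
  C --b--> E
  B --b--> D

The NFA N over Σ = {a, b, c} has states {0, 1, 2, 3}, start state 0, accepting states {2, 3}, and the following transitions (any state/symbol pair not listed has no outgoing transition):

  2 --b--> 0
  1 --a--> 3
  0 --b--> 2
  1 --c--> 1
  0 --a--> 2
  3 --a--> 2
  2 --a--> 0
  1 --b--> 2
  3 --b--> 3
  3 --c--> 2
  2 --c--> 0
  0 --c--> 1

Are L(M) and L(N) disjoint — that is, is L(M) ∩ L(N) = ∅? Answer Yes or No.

No

The string b is accepted by both M and N.
Hence L(M) ∩ L(N) ≠ ∅.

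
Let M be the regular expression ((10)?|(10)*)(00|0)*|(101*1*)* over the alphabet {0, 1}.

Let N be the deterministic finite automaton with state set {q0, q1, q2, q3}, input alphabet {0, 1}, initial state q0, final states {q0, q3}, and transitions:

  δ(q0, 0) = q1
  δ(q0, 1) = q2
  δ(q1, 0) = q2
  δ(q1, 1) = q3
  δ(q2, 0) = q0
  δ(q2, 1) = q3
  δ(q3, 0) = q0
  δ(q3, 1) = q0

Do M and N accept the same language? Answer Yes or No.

No

The string 0 is accepted by M but rejected by N.
So L(M) ≠ L(N).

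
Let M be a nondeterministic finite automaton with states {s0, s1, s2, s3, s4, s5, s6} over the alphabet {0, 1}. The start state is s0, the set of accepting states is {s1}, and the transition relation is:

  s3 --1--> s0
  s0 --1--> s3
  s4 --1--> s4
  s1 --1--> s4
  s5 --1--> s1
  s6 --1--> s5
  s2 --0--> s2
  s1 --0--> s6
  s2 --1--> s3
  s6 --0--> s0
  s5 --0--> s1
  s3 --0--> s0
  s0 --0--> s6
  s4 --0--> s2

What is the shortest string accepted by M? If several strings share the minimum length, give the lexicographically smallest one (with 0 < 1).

010

A breadth-first search from s0 reaches an accepting state first via the path s0 → s6 → s5 → s1 on input 010.
No string of length < 3 is accepted (BFS exhausts all shorter strings without reaching an accepting state), and 010 is the lexicographically least accepting string of length 3.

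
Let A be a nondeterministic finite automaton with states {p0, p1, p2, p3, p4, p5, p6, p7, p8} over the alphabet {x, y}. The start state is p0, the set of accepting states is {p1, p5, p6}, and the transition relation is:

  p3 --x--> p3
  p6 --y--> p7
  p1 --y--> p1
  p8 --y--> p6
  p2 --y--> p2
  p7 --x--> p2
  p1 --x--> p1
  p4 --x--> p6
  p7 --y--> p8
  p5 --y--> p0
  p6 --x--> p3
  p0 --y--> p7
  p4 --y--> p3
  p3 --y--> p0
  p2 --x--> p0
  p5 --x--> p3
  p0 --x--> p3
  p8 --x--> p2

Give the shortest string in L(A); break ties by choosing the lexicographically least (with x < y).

A breadth-first search from p0 reaches an accepting state first via the path p0 → p7 → p8 → p6 on input yyy.
No string of length < 3 is accepted (BFS exhausts all shorter strings without reaching an accepting state), and yyy is the lexicographically least accepting string of length 3.

yyy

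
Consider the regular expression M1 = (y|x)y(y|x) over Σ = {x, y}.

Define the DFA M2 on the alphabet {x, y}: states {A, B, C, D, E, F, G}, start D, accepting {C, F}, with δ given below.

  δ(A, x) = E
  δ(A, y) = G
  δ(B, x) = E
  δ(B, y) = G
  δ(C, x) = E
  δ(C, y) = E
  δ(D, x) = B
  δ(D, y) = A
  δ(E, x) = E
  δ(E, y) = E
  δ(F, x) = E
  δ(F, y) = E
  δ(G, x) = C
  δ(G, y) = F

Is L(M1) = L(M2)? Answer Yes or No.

Yes

Converting the expression M1 to a DFA (subset construction, then merging equivalent states) gives the minimal DFA with states {r0, r1, r2, r3, r4}, start state r0, accepting states {r4} and transitions r0: x→r1, y→r1; r1: x→r2, y→r3; r2: x→r2, y→r2; r3: x→r4, y→r4; r4: x→r2, y→r2.
Exploring the product automaton M1 × M2 from the start pair (r0, D), following both machines on each input symbol, reaches 7 state pairs: (r0, D), (r1, B), (r1, A), (r2, E), (r3, G), (r4, C), (r4, F).
M1 accepts in {r4} and M2 accepts in {C, F}. In every reachable pair the two components are either both accepting — (r4, C), (r4, F) — or both non-accepting, so no string is accepted by exactly one of the machines: L(M1) \ L(M2) and L(M2) \ L(M1) are both empty.
Hence every string is accepted by M1 iff it is accepted by M2, and the two languages coincide.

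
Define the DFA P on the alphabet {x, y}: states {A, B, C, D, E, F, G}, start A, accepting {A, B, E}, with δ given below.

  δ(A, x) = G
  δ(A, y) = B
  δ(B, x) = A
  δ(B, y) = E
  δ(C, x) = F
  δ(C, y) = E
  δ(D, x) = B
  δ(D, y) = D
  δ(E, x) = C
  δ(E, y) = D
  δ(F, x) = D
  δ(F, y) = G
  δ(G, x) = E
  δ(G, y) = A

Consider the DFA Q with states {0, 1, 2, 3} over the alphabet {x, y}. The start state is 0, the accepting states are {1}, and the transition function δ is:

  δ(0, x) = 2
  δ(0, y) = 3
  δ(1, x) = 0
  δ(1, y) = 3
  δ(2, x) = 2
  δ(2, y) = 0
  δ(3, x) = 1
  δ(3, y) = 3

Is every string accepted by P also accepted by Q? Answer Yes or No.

The empty string ε is in L(P) but not in L(Q).
So L(P) ⊄ L(Q).

No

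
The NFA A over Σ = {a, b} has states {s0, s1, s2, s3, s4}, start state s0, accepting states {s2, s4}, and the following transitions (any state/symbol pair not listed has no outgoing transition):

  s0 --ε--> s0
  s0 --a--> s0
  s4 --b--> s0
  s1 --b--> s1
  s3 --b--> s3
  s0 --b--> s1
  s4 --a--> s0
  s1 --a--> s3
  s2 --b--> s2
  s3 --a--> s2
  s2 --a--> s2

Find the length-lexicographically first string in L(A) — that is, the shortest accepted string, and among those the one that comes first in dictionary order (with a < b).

baa

A breadth-first search from s0 reaches an accepting state first via the path s0 → s1 → s3 → s2 on input baa.
No string of length < 3 is accepted (BFS exhausts all shorter strings without reaching an accepting state), and baa is the lexicographically least accepting string of length 3.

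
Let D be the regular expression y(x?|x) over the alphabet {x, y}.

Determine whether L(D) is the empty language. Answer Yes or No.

No

The string y matches the expression, so it belongs to L(D).
Since L(D) contains at least one string, it is not empty.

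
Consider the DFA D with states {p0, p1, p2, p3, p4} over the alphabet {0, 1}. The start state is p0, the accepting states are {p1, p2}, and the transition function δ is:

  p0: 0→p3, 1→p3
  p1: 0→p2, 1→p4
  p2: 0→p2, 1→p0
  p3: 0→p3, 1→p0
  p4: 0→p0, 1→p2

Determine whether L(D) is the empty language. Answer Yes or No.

The states reachable from the start state are {p0, p3}.
None of the accepting states {p1, p2} is reachable, so no string is accepted and L(D) = ∅.

Yes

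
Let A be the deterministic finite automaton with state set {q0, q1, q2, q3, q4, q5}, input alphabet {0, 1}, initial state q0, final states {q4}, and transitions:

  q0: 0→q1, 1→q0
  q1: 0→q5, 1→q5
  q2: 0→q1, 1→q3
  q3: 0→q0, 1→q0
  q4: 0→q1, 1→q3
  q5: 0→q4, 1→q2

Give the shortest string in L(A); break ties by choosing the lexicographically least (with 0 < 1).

000

A breadth-first search from q0 reaches an accepting state first via the path q0 → q1 → q5 → q4 on input 000.
No string of length < 3 is accepted (BFS exhausts all shorter strings without reaching an accepting state), and 000 is the lexicographically least accepting string of length 3.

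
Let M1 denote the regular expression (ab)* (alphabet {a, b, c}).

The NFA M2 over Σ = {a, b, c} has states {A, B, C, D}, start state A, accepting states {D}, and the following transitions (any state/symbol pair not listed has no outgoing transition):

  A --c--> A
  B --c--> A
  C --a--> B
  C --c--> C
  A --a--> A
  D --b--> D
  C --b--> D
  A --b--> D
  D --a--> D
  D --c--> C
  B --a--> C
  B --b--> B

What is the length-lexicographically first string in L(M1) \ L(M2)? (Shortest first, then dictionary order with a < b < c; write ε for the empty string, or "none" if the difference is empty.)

The empty string ε is accepted by M1 but not by M2.
Since ε is the unique shortest string, it is the required witness.

ε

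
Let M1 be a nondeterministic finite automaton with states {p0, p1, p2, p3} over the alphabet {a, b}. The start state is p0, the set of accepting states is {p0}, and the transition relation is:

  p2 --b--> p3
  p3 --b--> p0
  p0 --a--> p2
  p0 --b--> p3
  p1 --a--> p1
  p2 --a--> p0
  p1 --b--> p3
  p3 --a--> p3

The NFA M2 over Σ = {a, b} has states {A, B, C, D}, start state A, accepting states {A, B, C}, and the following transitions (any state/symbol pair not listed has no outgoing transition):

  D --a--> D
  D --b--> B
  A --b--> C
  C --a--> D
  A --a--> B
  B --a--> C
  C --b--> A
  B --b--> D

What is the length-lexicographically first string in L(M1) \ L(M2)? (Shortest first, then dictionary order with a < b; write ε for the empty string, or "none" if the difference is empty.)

The string aaaa is accepted by M1 but not by M2.
No shorter string lies in the difference, and aaaa is the lexicographically first length-4 string in L(M1) \ L(M2).

aaaa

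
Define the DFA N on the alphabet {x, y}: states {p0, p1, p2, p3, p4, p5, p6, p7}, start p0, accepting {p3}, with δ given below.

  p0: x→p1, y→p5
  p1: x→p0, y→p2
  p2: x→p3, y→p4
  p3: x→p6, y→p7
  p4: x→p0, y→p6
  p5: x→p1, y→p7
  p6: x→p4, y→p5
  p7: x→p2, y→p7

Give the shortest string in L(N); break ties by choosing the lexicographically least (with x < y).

xyx

A breadth-first search from p0 reaches an accepting state first via the path p0 → p1 → p2 → p3 on input xyx.
No string of length < 3 is accepted (BFS exhausts all shorter strings without reaching an accepting state), and xyx is the lexicographically least accepting string of length 3.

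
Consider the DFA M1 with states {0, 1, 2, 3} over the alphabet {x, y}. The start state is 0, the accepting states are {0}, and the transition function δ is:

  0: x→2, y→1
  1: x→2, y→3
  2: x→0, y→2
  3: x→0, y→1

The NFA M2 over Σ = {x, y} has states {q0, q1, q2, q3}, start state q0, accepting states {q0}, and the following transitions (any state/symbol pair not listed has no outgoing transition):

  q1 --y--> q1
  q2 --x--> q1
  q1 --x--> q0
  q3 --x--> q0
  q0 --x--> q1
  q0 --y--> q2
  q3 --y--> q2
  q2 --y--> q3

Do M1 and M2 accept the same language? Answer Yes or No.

Exploring the product automaton M1 × M2 from the start pair (0, q0), following both machines on each input symbol, reaches 4 state pairs: (0, q0), (2, q1), (1, q2), (3, q3).
M1 accepts in {0} and M2 accepts in {q0}. In every reachable pair the two components are either both accepting — (0, q0) — or both non-accepting, so no string is accepted by exactly one of the machines: L(M1) \ L(M2) and L(M2) \ L(M1) are both empty.
Hence every string is accepted by M1 iff it is accepted by M2, and the two languages coincide.

Yes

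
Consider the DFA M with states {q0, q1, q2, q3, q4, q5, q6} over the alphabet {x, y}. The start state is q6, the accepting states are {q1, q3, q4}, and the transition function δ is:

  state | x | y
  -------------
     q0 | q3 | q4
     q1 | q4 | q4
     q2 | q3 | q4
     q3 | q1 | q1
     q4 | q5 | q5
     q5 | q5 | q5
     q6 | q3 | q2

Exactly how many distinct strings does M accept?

15

The useful subgraph on states {q1, q2, q3, q4, q6} is acyclic, so L(M) is finite; the longest accepting path visits 5 useful states, giving maximum string length 4.
Counting accepting paths from q6 by length: 1 of length 1, 4 of length 2, 6 of length 3, 4 of length 4. Total 15.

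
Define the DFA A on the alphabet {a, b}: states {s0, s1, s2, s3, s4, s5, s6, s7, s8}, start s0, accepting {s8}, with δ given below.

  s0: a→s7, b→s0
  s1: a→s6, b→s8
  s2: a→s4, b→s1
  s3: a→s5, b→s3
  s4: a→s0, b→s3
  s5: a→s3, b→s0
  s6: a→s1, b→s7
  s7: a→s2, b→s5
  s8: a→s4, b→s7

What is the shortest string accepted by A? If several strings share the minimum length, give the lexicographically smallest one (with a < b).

aabb

A breadth-first search from s0 reaches an accepting state first via the path s0 → s7 → s2 → s1 → s8 on input aabb.
No string of length < 4 is accepted (BFS exhausts all shorter strings without reaching an accepting state), and aabb is the lexicographically least accepting string of length 4.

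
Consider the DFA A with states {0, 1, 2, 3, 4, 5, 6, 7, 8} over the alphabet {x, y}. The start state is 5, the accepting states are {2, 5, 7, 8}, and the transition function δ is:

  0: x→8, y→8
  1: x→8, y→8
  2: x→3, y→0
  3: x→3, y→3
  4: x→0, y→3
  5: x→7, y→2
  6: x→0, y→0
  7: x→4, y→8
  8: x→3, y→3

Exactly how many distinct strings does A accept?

The useful subgraph on states {0, 2, 4, 5, 7, 8} is acyclic, so L(A) is finite; the longest accepting path visits 5 useful states, giving maximum string length 4.
Counting accepting paths from 5 by length: 1 of length 0, 2 of length 1, 1 of length 2, 2 of length 3, 2 of length 4. Total 8.

8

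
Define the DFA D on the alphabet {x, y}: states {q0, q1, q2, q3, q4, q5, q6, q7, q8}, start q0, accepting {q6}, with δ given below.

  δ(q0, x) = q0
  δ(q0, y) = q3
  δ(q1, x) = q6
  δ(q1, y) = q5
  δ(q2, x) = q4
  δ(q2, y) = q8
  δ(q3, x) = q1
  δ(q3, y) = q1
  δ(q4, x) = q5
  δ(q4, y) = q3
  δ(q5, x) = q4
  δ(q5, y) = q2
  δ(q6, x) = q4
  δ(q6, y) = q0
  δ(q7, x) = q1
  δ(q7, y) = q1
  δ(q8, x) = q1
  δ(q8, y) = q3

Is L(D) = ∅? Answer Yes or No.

No

The string yxx is accepted: the run q0 → q3 → q1 → q6 ends in the accepting state q6.
Since at least one string is accepted, L(D) is not empty.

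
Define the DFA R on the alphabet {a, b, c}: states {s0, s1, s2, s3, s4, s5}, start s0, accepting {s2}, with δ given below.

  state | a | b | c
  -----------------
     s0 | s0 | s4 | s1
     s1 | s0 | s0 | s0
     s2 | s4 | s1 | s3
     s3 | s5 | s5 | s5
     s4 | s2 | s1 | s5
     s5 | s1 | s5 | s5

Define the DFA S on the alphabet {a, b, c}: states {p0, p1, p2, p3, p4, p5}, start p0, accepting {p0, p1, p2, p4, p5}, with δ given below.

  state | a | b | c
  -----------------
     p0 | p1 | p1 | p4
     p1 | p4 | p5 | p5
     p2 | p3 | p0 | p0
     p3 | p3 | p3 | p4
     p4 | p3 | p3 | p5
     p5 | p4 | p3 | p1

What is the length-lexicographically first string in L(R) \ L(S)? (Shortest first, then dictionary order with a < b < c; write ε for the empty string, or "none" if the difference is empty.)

aaba

The string aaba is accepted by R but not by S.
No shorter string lies in the difference, and aaba is the lexicographically first length-4 string in L(R) \ L(S).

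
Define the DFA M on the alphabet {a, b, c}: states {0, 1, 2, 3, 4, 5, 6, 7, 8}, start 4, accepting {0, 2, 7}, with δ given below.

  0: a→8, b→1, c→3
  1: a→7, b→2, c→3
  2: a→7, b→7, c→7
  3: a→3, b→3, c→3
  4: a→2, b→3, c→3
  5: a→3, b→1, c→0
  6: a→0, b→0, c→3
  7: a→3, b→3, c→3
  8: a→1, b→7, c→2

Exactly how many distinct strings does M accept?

4

The useful subgraph on states {2, 4, 7} is acyclic, so L(M) is finite; the longest accepting path visits 3 useful states, giving maximum string length 2.
Counting accepting paths from 4 by length: 1 of length 1, 3 of length 2. Total 4.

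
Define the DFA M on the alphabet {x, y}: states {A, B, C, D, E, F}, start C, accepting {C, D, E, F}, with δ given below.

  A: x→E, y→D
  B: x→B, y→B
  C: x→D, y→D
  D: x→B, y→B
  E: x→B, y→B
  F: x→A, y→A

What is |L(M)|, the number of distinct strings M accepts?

The useful subgraph on states {C, D} is acyclic, so L(M) is finite; the longest accepting path visits 2 useful states, giving maximum string length 1.
Counting accepting paths from C by length: 1 of length 0, 2 of length 1. Total 3.

3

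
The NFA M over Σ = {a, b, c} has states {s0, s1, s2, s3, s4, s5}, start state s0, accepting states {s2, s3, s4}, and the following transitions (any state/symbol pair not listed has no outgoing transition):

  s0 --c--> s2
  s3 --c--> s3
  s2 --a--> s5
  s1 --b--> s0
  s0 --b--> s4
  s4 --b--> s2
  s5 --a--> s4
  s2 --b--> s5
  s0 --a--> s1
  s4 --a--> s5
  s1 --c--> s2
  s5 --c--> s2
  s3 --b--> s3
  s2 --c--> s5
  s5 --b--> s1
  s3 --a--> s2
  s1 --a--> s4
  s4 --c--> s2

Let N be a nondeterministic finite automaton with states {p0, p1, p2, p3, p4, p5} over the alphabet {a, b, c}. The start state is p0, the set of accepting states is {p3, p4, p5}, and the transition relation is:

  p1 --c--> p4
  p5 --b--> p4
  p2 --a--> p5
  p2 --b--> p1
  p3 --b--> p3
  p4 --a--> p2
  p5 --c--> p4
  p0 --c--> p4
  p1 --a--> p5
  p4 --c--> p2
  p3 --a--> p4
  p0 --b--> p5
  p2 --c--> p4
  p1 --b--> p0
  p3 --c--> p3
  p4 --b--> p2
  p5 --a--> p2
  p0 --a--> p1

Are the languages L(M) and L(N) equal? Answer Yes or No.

Exploring the product automaton M × N from the start pair (s0, p0), following both machines on each input symbol, reaches 5 state pairs: (s0, p0), (s1, p1), (s4, p5), (s2, p4), (s5, p2).
M accepts in {s2, s3, s4} and N accepts in {p3, p4, p5}. In every reachable pair the two components are either both accepting — (s4, p5), (s2, p4) — or both non-accepting, so no string is accepted by exactly one of the machines: L(M) \ L(N) and L(N) \ L(M) are both empty.
Hence every string is accepted by M iff it is accepted by N, and the two languages coincide.

Yes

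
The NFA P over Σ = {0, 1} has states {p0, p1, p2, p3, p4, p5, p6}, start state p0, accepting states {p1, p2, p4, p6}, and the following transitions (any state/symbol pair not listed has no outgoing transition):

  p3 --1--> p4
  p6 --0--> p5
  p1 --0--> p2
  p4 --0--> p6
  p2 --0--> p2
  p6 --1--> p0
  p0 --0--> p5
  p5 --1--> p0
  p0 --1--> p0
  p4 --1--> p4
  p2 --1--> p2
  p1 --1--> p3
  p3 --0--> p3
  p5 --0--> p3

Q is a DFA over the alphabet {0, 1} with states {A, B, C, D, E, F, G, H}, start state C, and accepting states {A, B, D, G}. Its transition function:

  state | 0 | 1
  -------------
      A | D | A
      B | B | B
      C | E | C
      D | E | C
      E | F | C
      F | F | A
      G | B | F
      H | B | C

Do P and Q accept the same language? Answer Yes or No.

Yes

Exploring the product automaton P × Q from the start pair (p0, C), following both machines on each input symbol, reaches 5 state pairs: (p0, C), (p5, E), (p3, F), (p4, A), (p6, D).
P accepts in {p1, p2, p4, p6} and Q accepts in {A, B, D, G}. In every reachable pair the two components are either both accepting — (p4, A), (p6, D) — or both non-accepting, so no string is accepted by exactly one of the machines: L(P) \ L(Q) and L(Q) \ L(P) are both empty.
Hence every string is accepted by P iff it is accepted by Q, and the two languages coincide.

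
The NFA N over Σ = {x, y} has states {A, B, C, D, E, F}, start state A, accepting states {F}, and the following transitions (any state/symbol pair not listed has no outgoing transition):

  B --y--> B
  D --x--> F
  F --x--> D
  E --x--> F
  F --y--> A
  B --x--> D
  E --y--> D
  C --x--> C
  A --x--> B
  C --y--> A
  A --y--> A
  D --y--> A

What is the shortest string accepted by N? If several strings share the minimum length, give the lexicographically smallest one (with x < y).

A breadth-first search from A reaches an accepting state first via the path A → B → D → F on input xxx.
No string of length < 3 is accepted (BFS exhausts all shorter strings without reaching an accepting state), and xxx is the lexicographically least accepting string of length 3.

xxx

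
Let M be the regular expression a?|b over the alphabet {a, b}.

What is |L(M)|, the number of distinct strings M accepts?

3

The expression has no Kleene star, so L(M) is finite. Expanding the alternatives gives {ε, a, b}.
That is 1 of length 0, 2 of length 1: 3 strings in all.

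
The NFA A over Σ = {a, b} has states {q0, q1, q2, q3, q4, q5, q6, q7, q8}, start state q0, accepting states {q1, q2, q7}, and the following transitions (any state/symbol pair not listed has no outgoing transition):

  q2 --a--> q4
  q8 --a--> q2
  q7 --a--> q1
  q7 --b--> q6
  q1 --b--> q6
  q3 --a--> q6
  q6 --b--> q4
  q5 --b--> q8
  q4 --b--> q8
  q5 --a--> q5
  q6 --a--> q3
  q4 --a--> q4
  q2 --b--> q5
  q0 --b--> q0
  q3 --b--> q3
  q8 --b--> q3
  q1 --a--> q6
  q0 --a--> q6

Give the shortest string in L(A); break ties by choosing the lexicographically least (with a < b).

abba

A breadth-first search from q0 reaches an accepting state first via the path q0 → q6 → q4 → q8 → q2 on input abba.
No string of length < 4 is accepted (BFS exhausts all shorter strings without reaching an accepting state), and abba is the lexicographically least accepting string of length 4.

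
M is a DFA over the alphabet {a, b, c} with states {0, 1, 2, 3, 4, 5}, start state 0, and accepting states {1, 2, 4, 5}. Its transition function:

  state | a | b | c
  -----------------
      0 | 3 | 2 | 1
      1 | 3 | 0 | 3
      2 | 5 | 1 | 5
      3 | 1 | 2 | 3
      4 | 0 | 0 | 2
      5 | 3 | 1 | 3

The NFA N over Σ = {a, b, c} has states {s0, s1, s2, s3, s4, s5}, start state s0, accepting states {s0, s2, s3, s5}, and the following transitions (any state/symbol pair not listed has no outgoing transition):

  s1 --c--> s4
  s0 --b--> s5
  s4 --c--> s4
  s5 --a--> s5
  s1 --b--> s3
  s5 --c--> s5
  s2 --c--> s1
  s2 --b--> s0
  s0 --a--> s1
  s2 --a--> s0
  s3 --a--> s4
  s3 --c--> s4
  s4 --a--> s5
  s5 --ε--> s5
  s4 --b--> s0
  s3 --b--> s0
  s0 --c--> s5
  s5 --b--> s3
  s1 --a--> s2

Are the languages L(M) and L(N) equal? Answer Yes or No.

No

The string aba is accepted by M but rejected by N.
So L(M) ≠ L(N).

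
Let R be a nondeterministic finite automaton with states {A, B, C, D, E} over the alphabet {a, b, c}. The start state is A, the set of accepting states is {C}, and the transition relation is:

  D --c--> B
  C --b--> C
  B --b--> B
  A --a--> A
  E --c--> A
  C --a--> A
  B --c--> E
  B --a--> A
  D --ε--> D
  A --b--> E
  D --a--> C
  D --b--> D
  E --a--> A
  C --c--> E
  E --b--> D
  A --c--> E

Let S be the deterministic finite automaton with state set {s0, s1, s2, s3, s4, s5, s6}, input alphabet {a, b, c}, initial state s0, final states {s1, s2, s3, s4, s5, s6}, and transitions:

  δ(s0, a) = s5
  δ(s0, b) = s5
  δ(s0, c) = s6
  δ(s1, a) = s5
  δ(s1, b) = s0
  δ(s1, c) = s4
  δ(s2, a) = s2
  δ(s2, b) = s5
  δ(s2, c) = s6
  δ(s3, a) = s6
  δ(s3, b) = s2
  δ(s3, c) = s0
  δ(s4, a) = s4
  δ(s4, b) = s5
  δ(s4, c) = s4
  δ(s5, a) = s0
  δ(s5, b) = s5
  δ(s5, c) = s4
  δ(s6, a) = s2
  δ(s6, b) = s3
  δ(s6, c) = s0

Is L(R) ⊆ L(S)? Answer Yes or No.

No

The string bba is in L(R) but not in L(S).
So L(R) ⊄ L(S).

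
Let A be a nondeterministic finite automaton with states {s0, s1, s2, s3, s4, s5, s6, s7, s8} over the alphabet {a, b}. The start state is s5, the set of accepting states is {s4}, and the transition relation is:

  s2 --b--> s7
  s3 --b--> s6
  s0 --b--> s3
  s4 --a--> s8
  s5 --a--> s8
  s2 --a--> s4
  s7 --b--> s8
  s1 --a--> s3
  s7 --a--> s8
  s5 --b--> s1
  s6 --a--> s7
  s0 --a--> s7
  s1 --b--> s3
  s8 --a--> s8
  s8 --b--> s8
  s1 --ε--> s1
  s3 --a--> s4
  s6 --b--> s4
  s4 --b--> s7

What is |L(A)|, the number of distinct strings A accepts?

4

The useful subgraph on states {s1, s3, s4, s5, s6} is acyclic, so L(A) is finite; the longest accepting path visits 5 useful states, giving maximum string length 4.
Counting accepting paths from s5 by length: 2 of length 3, 2 of length 4. Total 4.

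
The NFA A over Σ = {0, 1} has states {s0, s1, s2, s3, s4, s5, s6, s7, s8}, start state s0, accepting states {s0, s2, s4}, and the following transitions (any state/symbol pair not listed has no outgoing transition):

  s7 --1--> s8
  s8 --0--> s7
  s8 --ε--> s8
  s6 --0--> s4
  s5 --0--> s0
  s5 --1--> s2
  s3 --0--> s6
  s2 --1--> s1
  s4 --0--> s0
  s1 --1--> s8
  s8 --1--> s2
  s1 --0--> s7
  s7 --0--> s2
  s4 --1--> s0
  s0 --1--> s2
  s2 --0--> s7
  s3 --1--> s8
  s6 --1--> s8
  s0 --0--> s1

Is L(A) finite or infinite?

infinite

State s1 is reachable from the start and can reach an accepting state, and it lies on the cycle s1 → s8 → s2 → s1.
Traversing that cycle any number of times yields accepted strings of unbounded length, so the language is infinite.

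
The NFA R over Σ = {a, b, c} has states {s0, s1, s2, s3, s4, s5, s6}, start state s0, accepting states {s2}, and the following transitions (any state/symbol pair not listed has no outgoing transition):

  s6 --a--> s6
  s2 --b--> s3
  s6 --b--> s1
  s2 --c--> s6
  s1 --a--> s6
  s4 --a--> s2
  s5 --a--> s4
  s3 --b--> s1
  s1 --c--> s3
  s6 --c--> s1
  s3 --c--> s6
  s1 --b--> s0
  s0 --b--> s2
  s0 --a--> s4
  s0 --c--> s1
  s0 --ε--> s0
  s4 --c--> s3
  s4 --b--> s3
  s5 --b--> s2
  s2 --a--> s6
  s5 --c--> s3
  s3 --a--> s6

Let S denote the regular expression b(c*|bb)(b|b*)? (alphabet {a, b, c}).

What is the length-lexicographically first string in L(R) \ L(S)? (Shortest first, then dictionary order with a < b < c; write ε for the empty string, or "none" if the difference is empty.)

The string aa is accepted by R but not by S.
No shorter string lies in the difference, and aa is the lexicographically first length-2 string in L(R) \ L(S).

aa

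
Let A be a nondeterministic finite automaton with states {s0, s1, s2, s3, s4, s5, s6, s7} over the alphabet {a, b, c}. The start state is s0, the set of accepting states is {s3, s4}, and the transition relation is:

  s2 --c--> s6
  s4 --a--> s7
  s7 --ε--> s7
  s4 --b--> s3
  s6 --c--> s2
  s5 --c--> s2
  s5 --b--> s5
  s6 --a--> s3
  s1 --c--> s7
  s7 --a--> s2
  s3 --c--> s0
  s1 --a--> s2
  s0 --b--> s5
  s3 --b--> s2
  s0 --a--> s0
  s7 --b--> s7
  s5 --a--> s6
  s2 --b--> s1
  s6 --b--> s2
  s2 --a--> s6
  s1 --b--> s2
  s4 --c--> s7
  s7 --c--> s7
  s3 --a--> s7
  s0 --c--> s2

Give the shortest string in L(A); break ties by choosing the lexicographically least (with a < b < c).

A breadth-first search from s0 reaches an accepting state first via the path s0 → s5 → s6 → s3 on input baa.
No string of length < 3 is accepted (BFS exhausts all shorter strings without reaching an accepting state), and baa is the lexicographically least accepting string of length 3.

baa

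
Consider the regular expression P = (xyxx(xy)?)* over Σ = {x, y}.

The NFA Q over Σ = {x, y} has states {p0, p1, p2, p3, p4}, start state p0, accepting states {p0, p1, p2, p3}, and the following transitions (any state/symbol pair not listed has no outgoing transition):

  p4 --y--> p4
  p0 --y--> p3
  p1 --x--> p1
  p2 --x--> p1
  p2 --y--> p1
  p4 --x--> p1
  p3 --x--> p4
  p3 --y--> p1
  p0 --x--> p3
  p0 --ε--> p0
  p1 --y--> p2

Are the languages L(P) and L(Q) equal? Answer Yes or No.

No

The string x is accepted by Q but rejected by P.
So L(P) ≠ L(Q).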